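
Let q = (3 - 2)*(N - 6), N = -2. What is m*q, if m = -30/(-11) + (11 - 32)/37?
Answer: -7032/407 ≈ -17.278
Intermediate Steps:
m = 879/407 (m = -30*(-1/11) - 21*1/37 = 30/11 - 21/37 = 879/407 ≈ 2.1597)
q = -8 (q = (3 - 2)*(-2 - 6) = 1*(-8) = -8)
m*q = (879/407)*(-8) = -7032/407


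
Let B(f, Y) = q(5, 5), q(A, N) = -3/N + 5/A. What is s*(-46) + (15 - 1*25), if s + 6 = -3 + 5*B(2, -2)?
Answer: 312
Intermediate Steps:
B(f, Y) = ⅖ (B(f, Y) = -3/5 + 5/5 = -3*⅕ + 5*(⅕) = -⅗ + 1 = ⅖)
s = -7 (s = -6 + (-3 + 5*(⅖)) = -6 + (-3 + 2) = -6 - 1 = -7)
s*(-46) + (15 - 1*25) = -7*(-46) + (15 - 1*25) = 322 + (15 - 25) = 322 - 10 = 312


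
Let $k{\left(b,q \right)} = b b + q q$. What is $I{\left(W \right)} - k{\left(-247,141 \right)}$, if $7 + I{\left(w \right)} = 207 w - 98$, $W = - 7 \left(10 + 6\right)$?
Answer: $-104179$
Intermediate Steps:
$k{\left(b,q \right)} = b^{2} + q^{2}$
$W = -112$ ($W = \left(-7\right) 16 = -112$)
$I{\left(w \right)} = -105 + 207 w$ ($I{\left(w \right)} = -7 + \left(207 w - 98\right) = -7 + \left(-98 + 207 w\right) = -105 + 207 w$)
$I{\left(W \right)} - k{\left(-247,141 \right)} = \left(-105 + 207 \left(-112\right)\right) - \left(\left(-247\right)^{2} + 141^{2}\right) = \left(-105 - 23184\right) - \left(61009 + 19881\right) = -23289 - 80890 = -104179$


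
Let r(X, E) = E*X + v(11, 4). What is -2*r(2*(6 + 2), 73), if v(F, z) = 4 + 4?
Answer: -2352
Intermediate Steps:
v(F, z) = 8
r(X, E) = 8 + E*X (r(X, E) = E*X + 8 = 8 + E*X)
-2*r(2*(6 + 2), 73) = -2*(8 + 73*(2*(6 + 2))) = -2*(8 + 73*(2*8)) = -2*(8 + 73*16) = -2*(8 + 1168) = -2*1176 = -2352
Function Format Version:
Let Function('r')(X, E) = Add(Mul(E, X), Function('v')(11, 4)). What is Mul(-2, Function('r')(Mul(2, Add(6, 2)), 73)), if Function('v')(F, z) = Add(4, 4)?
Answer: -2352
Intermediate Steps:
Function('v')(F, z) = 8
Function('r')(X, E) = Add(8, Mul(E, X)) (Function('r')(X, E) = Add(Mul(E, X), 8) = Add(8, Mul(E, X)))
Mul(-2, Function('r')(Mul(2, Add(6, 2)), 73)) = Mul(-2, Add(8, Mul(73, Mul(2, Add(6, 2))))) = Mul(-2, Add(8, Mul(73, Mul(2, 8)))) = Mul(-2, Add(8, Mul(73, 16))) = Mul(-2, Add(8, 1168)) = Mul(-2, 1176) = -2352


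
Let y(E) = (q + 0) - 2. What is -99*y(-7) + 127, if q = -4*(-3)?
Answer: -863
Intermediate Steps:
q = 12
y(E) = 10 (y(E) = (12 + 0) - 2 = 12 - 2 = 10)
-99*y(-7) + 127 = -99*10 + 127 = -990 + 127 = -863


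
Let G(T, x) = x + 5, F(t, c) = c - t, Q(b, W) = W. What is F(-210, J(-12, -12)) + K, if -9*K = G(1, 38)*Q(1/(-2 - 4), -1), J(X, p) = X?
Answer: 1825/9 ≈ 202.78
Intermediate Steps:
G(T, x) = 5 + x
K = 43/9 (K = -(5 + 38)*(-1)/9 = -43*(-1)/9 = -⅑*(-43) = 43/9 ≈ 4.7778)
F(-210, J(-12, -12)) + K = (-12 - 1*(-210)) + 43/9 = (-12 + 210) + 43/9 = 198 + 43/9 = 1825/9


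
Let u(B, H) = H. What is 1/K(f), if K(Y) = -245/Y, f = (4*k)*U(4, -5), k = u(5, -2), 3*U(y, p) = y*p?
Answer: -32/147 ≈ -0.21769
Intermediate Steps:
U(y, p) = p*y/3 (U(y, p) = (y*p)/3 = (p*y)/3 = p*y/3)
k = -2
f = 160/3 (f = (4*(-2))*((⅓)*(-5)*4) = -8*(-20/3) = 160/3 ≈ 53.333)
1/K(f) = 1/(-245/160/3) = 1/(-245*3/160) = 1/(-147/32) = -32/147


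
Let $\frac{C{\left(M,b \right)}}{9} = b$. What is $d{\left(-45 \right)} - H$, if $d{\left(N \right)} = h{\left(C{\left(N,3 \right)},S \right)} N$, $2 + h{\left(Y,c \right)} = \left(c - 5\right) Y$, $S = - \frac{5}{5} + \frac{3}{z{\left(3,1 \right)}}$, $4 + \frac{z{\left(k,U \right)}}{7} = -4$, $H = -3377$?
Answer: $\frac{606037}{56} \approx 10822.0$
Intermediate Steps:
$z{\left(k,U \right)} = -56$ ($z{\left(k,U \right)} = -28 + 7 \left(-4\right) = -28 - 28 = -56$)
$S = - \frac{59}{56}$ ($S = - \frac{5}{5} + \frac{3}{-56} = \left(-5\right) \frac{1}{5} + 3 \left(- \frac{1}{56}\right) = -1 - \frac{3}{56} = - \frac{59}{56} \approx -1.0536$)
$C{\left(M,b \right)} = 9 b$
$h{\left(Y,c \right)} = -2 + Y \left(-5 + c\right)$ ($h{\left(Y,c \right)} = -2 + \left(c - 5\right) Y = -2 + \left(-5 + c\right) Y = -2 + Y \left(-5 + c\right)$)
$d{\left(N \right)} = - \frac{9265 N}{56}$ ($d{\left(N \right)} = \left(-2 - 5 \cdot 9 \cdot 3 + 9 \cdot 3 \left(- \frac{59}{56}\right)\right) N = \left(-2 - 135 + 27 \left(- \frac{59}{56}\right)\right) N = \left(-2 - 135 - \frac{1593}{56}\right) N = - \frac{9265 N}{56}$)
$d{\left(-45 \right)} - H = \left(- \frac{9265}{56}\right) \left(-45\right) - -3377 = \frac{416925}{56} + 3377 = \frac{606037}{56}$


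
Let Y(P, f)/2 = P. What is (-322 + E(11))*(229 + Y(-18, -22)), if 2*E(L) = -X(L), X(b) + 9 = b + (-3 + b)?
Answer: -63111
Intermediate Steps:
Y(P, f) = 2*P
X(b) = -12 + 2*b (X(b) = -9 + (b + (-3 + b)) = -9 + (-3 + 2*b) = -12 + 2*b)
E(L) = 6 - L (E(L) = (-(-12 + 2*L))/2 = (12 - 2*L)/2 = 6 - L)
(-322 + E(11))*(229 + Y(-18, -22)) = (-322 + (6 - 1*11))*(229 + 2*(-18)) = (-322 + (6 - 11))*(229 - 36) = (-322 - 5)*193 = -327*193 = -63111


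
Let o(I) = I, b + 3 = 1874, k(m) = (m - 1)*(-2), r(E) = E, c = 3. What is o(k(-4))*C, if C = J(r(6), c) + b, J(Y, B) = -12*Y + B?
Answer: 18020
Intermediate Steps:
J(Y, B) = B - 12*Y
k(m) = 2 - 2*m (k(m) = (-1 + m)*(-2) = 2 - 2*m)
b = 1871 (b = -3 + 1874 = 1871)
C = 1802 (C = (3 - 12*6) + 1871 = (3 - 72) + 1871 = -69 + 1871 = 1802)
o(k(-4))*C = (2 - 2*(-4))*1802 = (2 + 8)*1802 = 10*1802 = 18020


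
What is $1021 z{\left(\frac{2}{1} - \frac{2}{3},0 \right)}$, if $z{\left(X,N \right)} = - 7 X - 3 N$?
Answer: $- \frac{28588}{3} \approx -9529.3$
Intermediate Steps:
$1021 z{\left(\frac{2}{1} - \frac{2}{3},0 \right)} = 1021 \left(- 7 \left(\frac{2}{1} - \frac{2}{3}\right) - 0\right) = 1021 \left(- 7 \left(2 \cdot 1 - \frac{2}{3}\right) + 0\right) = 1021 \left(- 7 \left(2 - \frac{2}{3}\right) + 0\right) = 1021 \left(\left(-7\right) \frac{4}{3} + 0\right) = 1021 \left(- \frac{28}{3} + 0\right) = 1021 \left(- \frac{28}{3}\right) = - \frac{28588}{3}$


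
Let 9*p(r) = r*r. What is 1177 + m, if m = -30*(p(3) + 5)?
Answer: 997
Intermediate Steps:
p(r) = r²/9 (p(r) = (r*r)/9 = r²/9)
m = -180 (m = -30*((⅑)*3² + 5) = -30*((⅑)*9 + 5) = -30*(1 + 5) = -30*6 = -180)
1177 + m = 1177 - 180 = 997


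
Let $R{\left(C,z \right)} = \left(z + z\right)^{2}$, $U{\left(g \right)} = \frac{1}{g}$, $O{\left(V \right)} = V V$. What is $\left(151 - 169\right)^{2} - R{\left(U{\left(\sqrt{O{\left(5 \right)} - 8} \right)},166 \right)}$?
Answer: $-109900$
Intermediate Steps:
$O{\left(V \right)} = V^{2}$
$R{\left(C,z \right)} = 4 z^{2}$ ($R{\left(C,z \right)} = \left(2 z\right)^{2} = 4 z^{2}$)
$\left(151 - 169\right)^{2} - R{\left(U{\left(\sqrt{O{\left(5 \right)} - 8} \right)},166 \right)} = \left(151 - 169\right)^{2} - 4 \cdot 166^{2} = \left(-18\right)^{2} - 4 \cdot 27556 = 324 - 110224 = -109900$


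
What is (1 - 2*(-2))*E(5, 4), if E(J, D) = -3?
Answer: -15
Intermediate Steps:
(1 - 2*(-2))*E(5, 4) = (1 - 2*(-2))*(-3) = (1 + 4)*(-3) = 5*(-3) = -15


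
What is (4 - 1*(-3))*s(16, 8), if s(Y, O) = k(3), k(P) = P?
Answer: 21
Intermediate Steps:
s(Y, O) = 3
(4 - 1*(-3))*s(16, 8) = (4 - 1*(-3))*3 = (4 + 3)*3 = 7*3 = 21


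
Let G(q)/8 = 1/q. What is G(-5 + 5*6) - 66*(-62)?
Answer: 102308/25 ≈ 4092.3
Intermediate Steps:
G(q) = 8/q
G(-5 + 5*6) - 66*(-62) = 8/(-5 + 5*6) - 66*(-62) = 8/(-5 + 30) + 4092 = 8/25 + 4092 = 102308/25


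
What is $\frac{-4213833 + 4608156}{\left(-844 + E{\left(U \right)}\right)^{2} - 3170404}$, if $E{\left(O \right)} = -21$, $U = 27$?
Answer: $- \frac{131441}{807393} \approx -0.1628$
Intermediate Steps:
$\frac{-4213833 + 4608156}{\left(-844 + E{\left(U \right)}\right)^{2} - 3170404} = \frac{-4213833 + 4608156}{\left(-844 - 21\right)^{2} - 3170404} = \frac{394323}{\left(-865\right)^{2} - 3170404} = \frac{394323}{748225 - 3170404} = \frac{394323}{-2422179} = 394323 \left(- \frac{1}{2422179}\right) = - \frac{131441}{807393}$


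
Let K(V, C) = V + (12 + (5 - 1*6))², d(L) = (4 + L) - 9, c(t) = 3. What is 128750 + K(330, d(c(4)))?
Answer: 129201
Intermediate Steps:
d(L) = -5 + L
K(V, C) = 121 + V (K(V, C) = V + (12 + (5 - 6))² = V + (12 - 1)² = V + 11² = V + 121 = 121 + V)
128750 + K(330, d(c(4))) = 128750 + (121 + 330) = 128750 + 451 = 129201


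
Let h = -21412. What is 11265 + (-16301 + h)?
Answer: -26448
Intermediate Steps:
11265 + (-16301 + h) = 11265 + (-16301 - 21412) = 11265 - 37713 = -26448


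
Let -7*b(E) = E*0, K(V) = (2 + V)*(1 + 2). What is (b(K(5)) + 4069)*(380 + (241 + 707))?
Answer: 5403632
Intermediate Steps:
K(V) = 6 + 3*V (K(V) = (2 + V)*3 = 6 + 3*V)
b(E) = 0 (b(E) = -E*0/7 = -⅐*0 = 0)
(b(K(5)) + 4069)*(380 + (241 + 707)) = (0 + 4069)*(380 + (241 + 707)) = 4069*(380 + 948) = 4069*1328 = 5403632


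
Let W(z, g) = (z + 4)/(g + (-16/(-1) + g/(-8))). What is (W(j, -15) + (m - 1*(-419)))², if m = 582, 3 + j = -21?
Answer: 522716769/529 ≈ 9.8812e+5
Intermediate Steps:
j = -24 (j = -3 - 21 = -24)
W(z, g) = (4 + z)/(16 + 7*g/8) (W(z, g) = (4 + z)/(g + (-16*(-1) + g*(-⅛))) = (4 + z)/(g + (16 - g/8)) = (4 + z)/(16 + 7*g/8))
(W(j, -15) + (m - 1*(-419)))² = (8*(4 - 24)/(128 + 7*(-15)) + (582 - 1*(-419)))² = (8*(-20)/(128 - 105) + (582 + 419))² = (8*(-20)/23 + 1001)² = (8*(1/23)*(-20) + 1001)² = (-160/23 + 1001)² = (22863/23)² = 522716769/529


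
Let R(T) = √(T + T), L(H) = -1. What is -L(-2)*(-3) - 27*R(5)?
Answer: -3 - 27*√10 ≈ -88.381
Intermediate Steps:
R(T) = √2*√T (R(T) = √(2*T) = √2*√T)
-L(-2)*(-3) - 27*R(5) = -1*(-1)*(-3) - 27*√2*√5 = 1*(-3) - 27*√10 = -3 - 27*√10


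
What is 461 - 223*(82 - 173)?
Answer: 20754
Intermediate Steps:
461 - 223*(82 - 173) = 461 - 223*(-91) = 461 + 20293 = 20754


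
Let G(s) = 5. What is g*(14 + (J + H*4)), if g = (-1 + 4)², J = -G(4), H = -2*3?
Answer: -135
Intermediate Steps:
H = -6
J = -5 (J = -1*5 = -5)
g = 9 (g = 3² = 9)
g*(14 + (J + H*4)) = 9*(14 + (-5 - 6*4)) = 9*(14 + (-5 - 24)) = 9*(14 - 29) = 9*(-15) = -135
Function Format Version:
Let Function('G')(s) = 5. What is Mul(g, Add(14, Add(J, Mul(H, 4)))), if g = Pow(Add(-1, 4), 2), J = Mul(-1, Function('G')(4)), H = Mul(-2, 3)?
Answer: -135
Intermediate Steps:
H = -6
J = -5 (J = Mul(-1, 5) = -5)
g = 9 (g = Pow(3, 2) = 9)
Mul(g, Add(14, Add(J, Mul(H, 4)))) = Mul(9, Add(14, Add(-5, Mul(-6, 4)))) = Mul(9, Add(14, Add(-5, -24))) = Mul(9, Add(14, -29)) = Mul(9, -15) = -135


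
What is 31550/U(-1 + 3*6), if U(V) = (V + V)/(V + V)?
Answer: 31550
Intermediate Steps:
U(V) = 1 (U(V) = (2*V)/((2*V)) = (2*V)*(1/(2*V)) = 1)
31550/U(-1 + 3*6) = 31550/1 = 31550*1 = 31550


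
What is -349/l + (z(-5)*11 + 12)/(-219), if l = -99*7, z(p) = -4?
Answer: 32869/50589 ≈ 0.64973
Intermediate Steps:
l = -693 (l = -33*21 = -693)
-349/l + (z(-5)*11 + 12)/(-219) = -349/(-693) + (-4*11 + 12)/(-219) = -349*(-1/693) + (-44 + 12)*(-1/219) = 349/693 - 32*(-1/219) = 349/693 + 32/219 = 32869/50589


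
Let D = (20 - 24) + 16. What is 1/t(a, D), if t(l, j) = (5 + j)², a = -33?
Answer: 1/289 ≈ 0.0034602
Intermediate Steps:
D = 12 (D = -4 + 16 = 12)
1/t(a, D) = 1/((5 + 12)²) = 1/(17²) = 1/289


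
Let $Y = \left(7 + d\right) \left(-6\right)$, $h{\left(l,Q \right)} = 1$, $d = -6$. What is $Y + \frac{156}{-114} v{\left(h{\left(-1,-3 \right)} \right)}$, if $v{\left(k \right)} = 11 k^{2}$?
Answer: $- \frac{400}{19} \approx -21.053$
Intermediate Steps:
$Y = -6$ ($Y = \left(7 - 6\right) \left(-6\right) = 1 \left(-6\right) = -6$)
$Y + \frac{156}{-114} v{\left(h{\left(-1,-3 \right)} \right)} = -6 + \frac{156}{-114} \cdot 11 \cdot 1^{2} = -6 + 156 \left(- \frac{1}{114}\right) 11 \cdot 1 = -6 - \frac{286}{19} = - \frac{400}{19}$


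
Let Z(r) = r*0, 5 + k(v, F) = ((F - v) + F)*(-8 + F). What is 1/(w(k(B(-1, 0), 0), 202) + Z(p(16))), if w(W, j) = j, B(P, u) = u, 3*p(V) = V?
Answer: 1/202 ≈ 0.0049505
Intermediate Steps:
p(V) = V/3
k(v, F) = -5 + (-8 + F)*(-v + 2*F) (k(v, F) = -5 + ((F - v) + F)*(-8 + F) = -5 + (-v + 2*F)*(-8 + F) = -5 + (-8 + F)*(-v + 2*F))
Z(r) = 0
1/(w(k(B(-1, 0), 0), 202) + Z(p(16))) = 1/(202 + 0) = 1/202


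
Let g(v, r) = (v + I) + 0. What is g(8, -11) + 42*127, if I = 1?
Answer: 5343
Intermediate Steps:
g(v, r) = 1 + v (g(v, r) = (v + 1) + 0 = (1 + v) + 0 = 1 + v)
g(8, -11) + 42*127 = (1 + 8) + 42*127 = 9 + 5334 = 5343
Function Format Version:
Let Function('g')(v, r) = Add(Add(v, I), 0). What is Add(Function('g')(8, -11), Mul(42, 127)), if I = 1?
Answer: 5343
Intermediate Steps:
Function('g')(v, r) = Add(1, v) (Function('g')(v, r) = Add(Add(v, 1), 0) = Add(Add(1, v), 0) = Add(1, v))
Add(Function('g')(8, -11), Mul(42, 127)) = Add(Add(1, 8), Mul(42, 127)) = Add(9, 5334) = 5343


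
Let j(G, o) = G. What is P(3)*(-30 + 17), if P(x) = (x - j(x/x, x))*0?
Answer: 0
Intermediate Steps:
P(x) = 0 (P(x) = (x - x/x)*0 = (x - 1*1)*0 = (x - 1)*0 = (-1 + x)*0 = 0)
P(3)*(-30 + 17) = 0*(-30 + 17) = 0*(-13) = 0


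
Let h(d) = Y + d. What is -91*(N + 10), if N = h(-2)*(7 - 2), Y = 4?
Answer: -1820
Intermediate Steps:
h(d) = 4 + d
N = 10 (N = (4 - 2)*(7 - 2) = 2*5 = 10)
-91*(N + 10) = -91*(10 + 10) = -91*20 = -1820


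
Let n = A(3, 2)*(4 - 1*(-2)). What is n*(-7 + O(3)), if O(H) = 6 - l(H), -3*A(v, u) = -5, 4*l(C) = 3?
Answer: -35/2 ≈ -17.500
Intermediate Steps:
l(C) = ¾ (l(C) = (¼)*3 = ¾)
A(v, u) = 5/3 (A(v, u) = -⅓*(-5) = 5/3)
n = 10 (n = 5*(4 - 1*(-2))/3 = 5*(4 + 2)/3 = (5/3)*6 = 10)
O(H) = 21/4 (O(H) = 6 - 1*¾ = 6 - ¾ = 21/4)
n*(-7 + O(3)) = 10*(-7 + 21/4) = 10*(-7/4) = -35/2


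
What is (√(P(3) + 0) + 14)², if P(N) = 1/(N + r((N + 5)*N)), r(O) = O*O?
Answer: (8106 + √579)²/335241 ≈ 197.17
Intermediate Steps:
r(O) = O²
P(N) = 1/(N + N²*(5 + N)²) (P(N) = 1/(N + ((N + 5)*N)²) = 1/(N + ((5 + N)*N)²) = 1/(N + (N*(5 + N))²) = 1/(N + N²*(5 + N)²))
(√(P(3) + 0) + 14)² = (√(1/(3*(1 + 3*(5 + 3)²)) + 0) + 14)² = (√(1/(3*(1 + 3*8²)) + 0) + 14)² = (√(1/(3*(1 + 3*64)) + 0) + 14)² = (√(1/(3*(1 + 192)) + 0) + 14)² = (√((⅓)/193 + 0) + 14)² = (√((⅓)*(1/193) + 0) + 14)² = (√(1/579 + 0) + 14)² = (√(1/579) + 14)² = (√579/579 + 14)² = (14 + √579/579)²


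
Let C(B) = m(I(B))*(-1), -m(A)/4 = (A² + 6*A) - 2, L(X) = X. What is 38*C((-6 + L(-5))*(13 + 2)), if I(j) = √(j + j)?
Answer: -50464 + 912*I*√330 ≈ -50464.0 + 16567.0*I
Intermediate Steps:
I(j) = √2*√j (I(j) = √(2*j) = √2*√j)
m(A) = 8 - 24*A - 4*A² (m(A) = -4*((A² + 6*A) - 2) = -4*(-2 + A² + 6*A) = 8 - 24*A - 4*A²)
C(B) = -8 + 8*B + 24*√2*√B (C(B) = (8 - 24*√2*√B - 4*2*B)*(-1) = (8 - 24*√2*√B - 8*B)*(-1) = (8 - 8*B - 24*√2*√B)*(-1) = -8 + 8*B + 24*√2*√B)
38*C((-6 + L(-5))*(13 + 2)) = 38*(-8 + 8*((-6 - 5)*(13 + 2)) + 24*√2*√((-6 - 5)*(13 + 2))) = 38*(-8 + 8*(-11*15) + 24*√2*√(-11*15)) = 38*(-8 + 8*(-165) + 24*√2*√(-165)) = 38*(-8 - 1320 + 24*√2*(I*√165)) = 38*(-8 - 1320 + 24*I*√330) = 38*(-1328 + 24*I*√330) = -50464 + 912*I*√330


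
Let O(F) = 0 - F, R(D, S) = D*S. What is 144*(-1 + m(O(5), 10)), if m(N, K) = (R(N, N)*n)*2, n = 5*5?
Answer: 179856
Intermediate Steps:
n = 25
O(F) = -F
m(N, K) = 50*N² (m(N, K) = ((N*N)*25)*2 = (N²*25)*2 = (25*N²)*2 = 50*N²)
144*(-1 + m(O(5), 10)) = 144*(-1 + 50*(-1*5)²) = 144*(-1 + 50*(-5)²) = 144*(-1 + 50*25) = 144*(-1 + 1250) = 144*1249 = 179856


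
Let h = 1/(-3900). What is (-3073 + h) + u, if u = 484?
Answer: -10097101/3900 ≈ -2589.0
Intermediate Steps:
h = -1/3900 ≈ -0.00025641
(-3073 + h) + u = (-3073 - 1/3900) + 484 = -11984701/3900 + 484 = -10097101/3900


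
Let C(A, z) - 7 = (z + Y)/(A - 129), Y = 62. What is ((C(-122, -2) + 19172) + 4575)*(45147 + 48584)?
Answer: 558842405814/251 ≈ 2.2265e+9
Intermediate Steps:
C(A, z) = 7 + (62 + z)/(-129 + A) (C(A, z) = 7 + (z + 62)/(A - 129) = 7 + (62 + z)/(-129 + A))
((C(-122, -2) + 19172) + 4575)*(45147 + 48584) = (((-841 - 2 + 7*(-122))/(-129 - 122) + 19172) + 4575)*(45147 + 48584) = (((-841 - 2 - 854)/(-251) + 19172) + 4575)*93731 = ((-1/251*(-1697) + 19172) + 4575)*93731 = ((1697/251 + 19172) + 4575)*93731 = (4813869/251 + 4575)*93731 = (5962194/251)*93731 = 558842405814/251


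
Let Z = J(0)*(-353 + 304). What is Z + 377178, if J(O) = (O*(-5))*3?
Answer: 377178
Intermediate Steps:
J(O) = -15*O (J(O) = -5*O*3 = -15*O)
Z = 0 (Z = (-15*0)*(-353 + 304) = 0*(-49) = 0)
Z + 377178 = 0 + 377178 = 377178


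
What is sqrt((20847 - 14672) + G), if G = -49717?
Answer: 3*I*sqrt(4838) ≈ 208.67*I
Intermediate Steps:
sqrt((20847 - 14672) + G) = sqrt((20847 - 14672) - 49717) = sqrt(6175 - 49717) = sqrt(-43542) = 3*I*sqrt(4838)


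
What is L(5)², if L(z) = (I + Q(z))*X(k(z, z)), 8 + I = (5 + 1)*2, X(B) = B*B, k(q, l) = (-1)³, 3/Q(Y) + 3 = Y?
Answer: 121/4 ≈ 30.250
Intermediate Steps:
Q(Y) = 3/(-3 + Y)
k(q, l) = -1
X(B) = B²
I = 4 (I = -8 + (5 + 1)*2 = -8 + 6*2 = -8 + 12 = 4)
L(z) = 4 + 3/(-3 + z) (L(z) = (4 + 3/(-3 + z))*(-1)² = (4 + 3/(-3 + z))*1 = 4 + 3/(-3 + z))
L(5)² = ((-9 + 4*5)/(-3 + 5))² = ((-9 + 20)/2)² = ((½)*11)² = (11/2)² = 121/4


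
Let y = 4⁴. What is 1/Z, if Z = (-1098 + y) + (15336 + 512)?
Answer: 1/15006 ≈ 6.6640e-5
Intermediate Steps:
y = 256
Z = 15006 (Z = (-1098 + 256) + (15336 + 512) = -842 + 15848 = 15006)
1/Z = 1/15006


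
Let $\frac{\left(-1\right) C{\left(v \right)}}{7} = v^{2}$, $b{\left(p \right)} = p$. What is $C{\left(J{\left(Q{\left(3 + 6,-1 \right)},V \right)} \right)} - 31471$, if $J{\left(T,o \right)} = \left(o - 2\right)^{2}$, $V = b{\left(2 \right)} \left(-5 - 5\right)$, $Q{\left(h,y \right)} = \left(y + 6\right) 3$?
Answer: $-1671263$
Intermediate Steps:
$Q{\left(h,y \right)} = 18 + 3 y$ ($Q{\left(h,y \right)} = \left(6 + y\right) 3 = 18 + 3 y$)
$V = -20$ ($V = 2 \left(-5 - 5\right) = 2 \left(-10\right) = -20$)
$J{\left(T,o \right)} = \left(-2 + o\right)^{2}$
$C{\left(v \right)} = - 7 v^{2}$
$C{\left(J{\left(Q{\left(3 + 6,-1 \right)},V \right)} \right)} - 31471 = - 7 \left(\left(-2 - 20\right)^{2}\right)^{2} - 31471 = - 7 \left(\left(-22\right)^{2}\right)^{2} - 31471 = - 7 \cdot 484^{2} - 31471 = \left(-7\right) 234256 - 31471 = -1639792 - 31471 = -1671263$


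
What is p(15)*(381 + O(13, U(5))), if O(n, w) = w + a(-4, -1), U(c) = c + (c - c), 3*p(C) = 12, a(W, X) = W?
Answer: 1528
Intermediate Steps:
p(C) = 4 (p(C) = (⅓)*12 = 4)
U(c) = c (U(c) = c + 0 = c)
O(n, w) = -4 + w (O(n, w) = w - 4 = -4 + w)
p(15)*(381 + O(13, U(5))) = 4*(381 + (-4 + 5)) = 4*(381 + 1) = 4*382 = 1528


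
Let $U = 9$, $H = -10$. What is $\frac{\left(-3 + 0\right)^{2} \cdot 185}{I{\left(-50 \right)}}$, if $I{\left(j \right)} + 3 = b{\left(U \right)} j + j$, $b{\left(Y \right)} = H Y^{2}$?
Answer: $\frac{1665}{40447} \approx 0.041165$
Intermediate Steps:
$b{\left(Y \right)} = - 10 Y^{2}$
$I{\left(j \right)} = -3 - 809 j$ ($I{\left(j \right)} = -3 + \left(- 10 \cdot 9^{2} j + j\right) = -3 + \left(\left(-10\right) 81 j + j\right) = -3 + \left(- 810 j + j\right) = -3 - 809 j$)
$\frac{\left(-3 + 0\right)^{2} \cdot 185}{I{\left(-50 \right)}} = \frac{\left(-3 + 0\right)^{2} \cdot 185}{-3 - -40450} = \frac{\left(-3\right)^{2} \cdot 185}{-3 + 40450} = \frac{9 \cdot 185}{40447} = 1665 \cdot \frac{1}{40447} = \frac{1665}{40447}$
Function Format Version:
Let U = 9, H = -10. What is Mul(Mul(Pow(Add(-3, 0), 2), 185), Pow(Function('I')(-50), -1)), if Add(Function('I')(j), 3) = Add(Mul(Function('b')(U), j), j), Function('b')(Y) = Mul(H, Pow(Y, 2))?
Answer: Rational(1665, 40447) ≈ 0.041165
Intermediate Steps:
Function('b')(Y) = Mul(-10, Pow(Y, 2))
Function('I')(j) = Add(-3, Mul(-809, j)) (Function('I')(j) = Add(-3, Add(Mul(Mul(-10, Pow(9, 2)), j), j)) = Add(-3, Add(Mul(Mul(-10, 81), j), j)) = Add(-3, Add(Mul(-810, j), j)) = Add(-3, Mul(-809, j)))
Mul(Mul(Pow(Add(-3, 0), 2), 185), Pow(Function('I')(-50), -1)) = Mul(Mul(Pow(Add(-3, 0), 2), 185), Pow(Add(-3, Mul(-809, -50)), -1)) = Mul(Mul(Pow(-3, 2), 185), Pow(Add(-3, 40450), -1)) = Mul(Mul(9, 185), Pow(40447, -1)) = Mul(1665, Rational(1, 40447)) = Rational(1665, 40447)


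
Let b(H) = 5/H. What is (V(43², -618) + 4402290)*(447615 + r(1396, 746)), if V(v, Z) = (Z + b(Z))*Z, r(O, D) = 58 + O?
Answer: 2148444442111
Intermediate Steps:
V(v, Z) = Z*(Z + 5/Z) (V(v, Z) = (Z + 5/Z)*Z = Z*(Z + 5/Z))
(V(43², -618) + 4402290)*(447615 + r(1396, 746)) = ((5 + (-618)²) + 4402290)*(447615 + (58 + 1396)) = ((5 + 381924) + 4402290)*(447615 + 1454) = (381929 + 4402290)*449069 = 4784219*449069 = 2148444442111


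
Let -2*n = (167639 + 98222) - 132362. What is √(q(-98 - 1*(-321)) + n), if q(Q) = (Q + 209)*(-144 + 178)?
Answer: I*√208246/2 ≈ 228.17*I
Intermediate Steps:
n = -133499/2 (n = -((167639 + 98222) - 132362)/2 = -(265861 - 132362)/2 = -½*133499 = -133499/2 ≈ -66750.)
q(Q) = 7106 + 34*Q (q(Q) = (209 + Q)*34 = 7106 + 34*Q)
√(q(-98 - 1*(-321)) + n) = √((7106 + 34*(-98 - 1*(-321))) - 133499/2) = √((7106 + 34*(-98 + 321)) - 133499/2) = √((7106 + 34*223) - 133499/2) = √((7106 + 7582) - 133499/2) = √(14688 - 133499/2) = √(-104123/2) = I*√208246/2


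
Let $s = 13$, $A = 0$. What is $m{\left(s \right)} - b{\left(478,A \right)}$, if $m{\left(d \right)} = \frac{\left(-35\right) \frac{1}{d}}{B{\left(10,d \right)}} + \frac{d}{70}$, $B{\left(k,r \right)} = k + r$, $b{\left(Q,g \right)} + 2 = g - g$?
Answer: $\frac{43297}{20930} \approx 2.0687$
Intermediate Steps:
$b{\left(Q,g \right)} = -2$ ($b{\left(Q,g \right)} = -2 + \left(g - g\right) = -2 + 0 = -2$)
$m{\left(d \right)} = \frac{d}{70} - \frac{35}{d \left(10 + d\right)}$ ($m{\left(d \right)} = \frac{\left(-35\right) \frac{1}{d}}{10 + d} + \frac{d}{70} = - \frac{35}{d \left(10 + d\right)} + d \frac{1}{70} = - \frac{35}{d \left(10 + d\right)} + \frac{d}{70} = \frac{d}{70} - \frac{35}{d \left(10 + d\right)}$)
$m{\left(s \right)} - b{\left(478,A \right)} = \frac{-2450 + 13^{2} \left(10 + 13\right)}{70 \cdot 13 \left(10 + 13\right)} - -2 = \frac{1}{70} \cdot \frac{1}{13} \cdot \frac{1}{23} \left(-2450 + 169 \cdot 23\right) + 2 = \frac{1}{70} \cdot \frac{1}{13} \cdot \frac{1}{23} \left(-2450 + 3887\right) + 2 = \frac{1}{70} \cdot \frac{1}{13} \cdot \frac{1}{23} \cdot 1437 + 2 = \frac{1437}{20930} + 2 = \frac{43297}{20930}$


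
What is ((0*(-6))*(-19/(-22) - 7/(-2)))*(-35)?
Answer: 0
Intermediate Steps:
((0*(-6))*(-19/(-22) - 7/(-2)))*(-35) = (0*(-19*(-1/22) - 7*(-½)))*(-35) = (0*(19/22 + 7/2))*(-35) = (0*(48/11))*(-35) = 0*(-35) = 0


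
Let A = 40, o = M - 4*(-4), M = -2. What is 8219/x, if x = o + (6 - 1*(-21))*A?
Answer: 8219/1094 ≈ 7.5128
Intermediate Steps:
o = 14 (o = -2 - 4*(-4) = -2 + 16 = 14)
x = 1094 (x = 14 + (6 - 1*(-21))*40 = 14 + (6 + 21)*40 = 14 + 27*40 = 14 + 1080 = 1094)
8219/x = 8219/1094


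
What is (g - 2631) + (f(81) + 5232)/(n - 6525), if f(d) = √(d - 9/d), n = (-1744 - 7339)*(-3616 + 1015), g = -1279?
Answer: -15391295758/3936393 + √182/35427537 ≈ -3910.0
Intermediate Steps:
n = 23624883 (n = -9083*(-2601) = 23624883)
(g - 2631) + (f(81) + 5232)/(n - 6525) = (-1279 - 2631) + (√(81 - 9/81) + 5232)/(23624883 - 6525) = -3910 + (√(81 - 9*1/81) + 5232)/23618358 = -3910 + (√(81 - ⅑) + 5232)*(1/23618358) = -3910 + (√(728/9) + 5232)*(1/23618358) = -3910 + (2*√182/3 + 5232)*(1/23618358) = -3910 + (5232 + 2*√182/3)*(1/23618358) = -3910 + (872/3936393 + √182/35427537) = -15391295758/3936393 + √182/35427537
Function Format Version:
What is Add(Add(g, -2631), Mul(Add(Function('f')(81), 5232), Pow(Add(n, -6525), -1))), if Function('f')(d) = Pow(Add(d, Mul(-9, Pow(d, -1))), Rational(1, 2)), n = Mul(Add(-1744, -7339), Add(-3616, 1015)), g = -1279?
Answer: Add(Rational(-15391295758, 3936393), Mul(Rational(1, 35427537), Pow(182, Rational(1, 2)))) ≈ -3910.0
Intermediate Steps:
n = 23624883 (n = Mul(-9083, -2601) = 23624883)
Add(Add(g, -2631), Mul(Add(Function('f')(81), 5232), Pow(Add(n, -6525), -1))) = Add(Add(-1279, -2631), Mul(Add(Pow(Add(81, Mul(-9, Pow(81, -1))), Rational(1, 2)), 5232), Pow(Add(23624883, -6525), -1))) = Add(-3910, Mul(Add(Pow(Add(81, Mul(-9, Rational(1, 81))), Rational(1, 2)), 5232), Pow(23618358, -1))) = Add(-3910, Mul(Add(Pow(Add(81, Rational(-1, 9)), Rational(1, 2)), 5232), Rational(1, 23618358))) = Add(-3910, Mul(Add(Pow(Rational(728, 9), Rational(1, 2)), 5232), Rational(1, 23618358))) = Add(-3910, Mul(Add(Mul(Rational(2, 3), Pow(182, Rational(1, 2))), 5232), Rational(1, 23618358))) = Add(-3910, Mul(Add(5232, Mul(Rational(2, 3), Pow(182, Rational(1, 2)))), Rational(1, 23618358))) = Add(-3910, Add(Rational(872, 3936393), Mul(Rational(1, 35427537), Pow(182, Rational(1, 2))))) = Add(Rational(-15391295758, 3936393), Mul(Rational(1, 35427537), Pow(182, Rational(1, 2))))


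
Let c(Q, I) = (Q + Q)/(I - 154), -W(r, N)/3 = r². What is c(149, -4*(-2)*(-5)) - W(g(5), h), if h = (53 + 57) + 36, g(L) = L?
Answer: 7126/97 ≈ 73.464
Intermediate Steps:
h = 146 (h = 110 + 36 = 146)
W(r, N) = -3*r²
c(Q, I) = 2*Q/(-154 + I) (c(Q, I) = (2*Q)/(-154 + I) = 2*Q/(-154 + I))
c(149, -4*(-2)*(-5)) - W(g(5), h) = 2*149/(-154 - 4*(-2)*(-5)) - (-3)*5² = 2*149/(-154 + 8*(-5)) - (-3)*25 = 2*149/(-154 - 40) - 1*(-75) = 2*149/(-194) + 75 = 2*149*(-1/194) + 75 = -149/97 + 75 = 7126/97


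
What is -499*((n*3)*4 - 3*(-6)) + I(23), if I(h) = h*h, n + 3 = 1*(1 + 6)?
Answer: -32405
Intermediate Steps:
n = 4 (n = -3 + 1*(1 + 6) = -3 + 1*7 = -3 + 7 = 4)
I(h) = h²
-499*((n*3)*4 - 3*(-6)) + I(23) = -499*((4*3)*4 - 3*(-6)) + 23² = -499*(12*4 + 18) + 529 = -499*(48 + 18) + 529 = -499*66 + 529 = -32934 + 529 = -32405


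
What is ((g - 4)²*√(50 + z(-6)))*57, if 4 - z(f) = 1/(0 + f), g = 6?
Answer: 190*√78 ≈ 1678.0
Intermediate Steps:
z(f) = 4 - 1/f (z(f) = 4 - 1/(0 + f) = 4 - 1/f)
((g - 4)²*√(50 + z(-6)))*57 = ((6 - 4)²*√(50 + (4 - 1/(-6))))*57 = (2²*√(50 + (4 - 1*(-⅙))))*57 = (4*√(50 + (4 + ⅙)))*57 = (4*√(50 + 25/6))*57 = (4*√(325/6))*57 = (4*(5*√78/6))*57 = (10*√78/3)*57 = 190*√78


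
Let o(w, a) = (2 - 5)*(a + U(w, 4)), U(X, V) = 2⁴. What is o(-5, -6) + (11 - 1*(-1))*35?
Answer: 390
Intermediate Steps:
U(X, V) = 16
o(w, a) = -48 - 3*a (o(w, a) = (2 - 5)*(a + 16) = -3*(16 + a) = -48 - 3*a)
o(-5, -6) + (11 - 1*(-1))*35 = (-48 - 3*(-6)) + (11 - 1*(-1))*35 = (-48 + 18) + (11 + 1)*35 = -30 + 12*35 = -30 + 420 = 390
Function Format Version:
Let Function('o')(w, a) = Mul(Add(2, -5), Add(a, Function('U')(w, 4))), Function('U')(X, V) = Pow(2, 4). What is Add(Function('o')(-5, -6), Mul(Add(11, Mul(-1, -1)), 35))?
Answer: 390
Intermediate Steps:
Function('U')(X, V) = 16
Function('o')(w, a) = Add(-48, Mul(-3, a)) (Function('o')(w, a) = Mul(Add(2, -5), Add(a, 16)) = Mul(-3, Add(16, a)) = Add(-48, Mul(-3, a)))
Add(Function('o')(-5, -6), Mul(Add(11, Mul(-1, -1)), 35)) = Add(Add(-48, Mul(-3, -6)), Mul(Add(11, Mul(-1, -1)), 35)) = Add(Add(-48, 18), Mul(Add(11, 1), 35)) = Add(-30, Mul(12, 35)) = Add(-30, 420) = 390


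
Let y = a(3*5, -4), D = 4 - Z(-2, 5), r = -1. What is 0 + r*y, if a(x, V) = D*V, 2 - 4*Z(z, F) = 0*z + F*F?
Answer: 39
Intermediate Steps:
Z(z, F) = ½ - F²/4 (Z(z, F) = ½ - (0*z + F*F)/4 = ½ - (0 + F²)/4 = ½ - F²/4)
D = 39/4 (D = 4 - (½ - ¼*5²) = 4 - (½ - ¼*25) = 4 - (½ - 25/4) = 4 - 1*(-23/4) = 4 + 23/4 = 39/4 ≈ 9.7500)
a(x, V) = 39*V/4
y = -39 (y = (39/4)*(-4) = -39)
0 + r*y = 0 - 1*(-39) = 0 + 39 = 39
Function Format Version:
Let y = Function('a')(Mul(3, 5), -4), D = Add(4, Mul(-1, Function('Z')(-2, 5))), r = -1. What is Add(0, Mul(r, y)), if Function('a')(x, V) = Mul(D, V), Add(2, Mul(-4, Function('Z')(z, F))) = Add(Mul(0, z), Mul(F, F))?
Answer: 39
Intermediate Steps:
Function('Z')(z, F) = Add(Rational(1, 2), Mul(Rational(-1, 4), Pow(F, 2))) (Function('Z')(z, F) = Add(Rational(1, 2), Mul(Rational(-1, 4), Add(Mul(0, z), Mul(F, F)))) = Add(Rational(1, 2), Mul(Rational(-1, 4), Add(0, Pow(F, 2)))) = Add(Rational(1, 2), Mul(Rational(-1, 4), Pow(F, 2))))
D = Rational(39, 4) (D = Add(4, Mul(-1, Add(Rational(1, 2), Mul(Rational(-1, 4), Pow(5, 2))))) = Add(4, Mul(-1, Add(Rational(1, 2), Mul(Rational(-1, 4), 25)))) = Add(4, Mul(-1, Add(Rational(1, 2), Rational(-25, 4)))) = Add(4, Mul(-1, Rational(-23, 4))) = Add(4, Rational(23, 4)) = Rational(39, 4) ≈ 9.7500)
Function('a')(x, V) = Mul(Rational(39, 4), V)
y = -39 (y = Mul(Rational(39, 4), -4) = -39)
Add(0, Mul(r, y)) = Add(0, Mul(-1, -39)) = Add(0, 39) = 39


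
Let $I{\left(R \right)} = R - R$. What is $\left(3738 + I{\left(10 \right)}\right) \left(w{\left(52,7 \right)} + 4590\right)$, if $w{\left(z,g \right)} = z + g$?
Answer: $17377962$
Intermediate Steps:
$w{\left(z,g \right)} = g + z$
$I{\left(R \right)} = 0$
$\left(3738 + I{\left(10 \right)}\right) \left(w{\left(52,7 \right)} + 4590\right) = \left(3738 + 0\right) \left(\left(7 + 52\right) + 4590\right) = 3738 \left(59 + 4590\right) = 3738 \cdot 4649 = 17377962$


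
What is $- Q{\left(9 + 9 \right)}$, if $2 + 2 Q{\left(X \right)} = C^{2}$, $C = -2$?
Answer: $-1$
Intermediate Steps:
$Q{\left(X \right)} = 1$ ($Q{\left(X \right)} = -1 + \frac{\left(-2\right)^{2}}{2} = -1 + \frac{1}{2} \cdot 4 = -1 + 2 = 1$)
$- Q{\left(9 + 9 \right)} = \left(-1\right) 1 = -1$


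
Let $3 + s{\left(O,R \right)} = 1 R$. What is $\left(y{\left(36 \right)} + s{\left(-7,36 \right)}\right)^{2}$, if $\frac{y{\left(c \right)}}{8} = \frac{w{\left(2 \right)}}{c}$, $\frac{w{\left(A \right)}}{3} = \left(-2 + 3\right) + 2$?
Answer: $1225$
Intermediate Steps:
$w{\left(A \right)} = 9$ ($w{\left(A \right)} = 3 \left(\left(-2 + 3\right) + 2\right) = 3 \left(1 + 2\right) = 3 \cdot 3 = 9$)
$s{\left(O,R \right)} = -3 + R$ ($s{\left(O,R \right)} = -3 + 1 R = -3 + R$)
$y{\left(c \right)} = \frac{72}{c}$ ($y{\left(c \right)} = 8 \frac{9}{c} = \frac{72}{c}$)
$\left(y{\left(36 \right)} + s{\left(-7,36 \right)}\right)^{2} = \left(\frac{72}{36} + \left(-3 + 36\right)\right)^{2} = \left(72 \cdot \frac{1}{36} + 33\right)^{2} = \left(2 + 33\right)^{2} = 35^{2} = 1225$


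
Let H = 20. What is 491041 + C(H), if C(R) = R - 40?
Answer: 491021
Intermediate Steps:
C(R) = -40 + R
491041 + C(H) = 491041 + (-40 + 20) = 491041 - 20 = 491021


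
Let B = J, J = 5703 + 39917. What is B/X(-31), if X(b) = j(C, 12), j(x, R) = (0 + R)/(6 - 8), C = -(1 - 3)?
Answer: -22810/3 ≈ -7603.3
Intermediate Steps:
J = 45620
C = 2 (C = -1*(-2) = 2)
j(x, R) = -R/2 (j(x, R) = R/(-2) = R*(-½) = -R/2)
X(b) = -6 (X(b) = -½*12 = -6)
B = 45620
B/X(-31) = 45620/(-6) = 45620*(-⅙) = -22810/3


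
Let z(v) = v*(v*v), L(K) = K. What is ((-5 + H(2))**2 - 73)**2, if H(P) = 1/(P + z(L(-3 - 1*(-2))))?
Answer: 3249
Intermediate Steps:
z(v) = v**3 (z(v) = v*v**2 = v**3)
H(P) = 1/(-1 + P) (H(P) = 1/(P + (-3 - 1*(-2))**3) = 1/(P + (-3 + 2)**3) = 1/(P + (-1)**3) = 1/(P - 1) = 1/(-1 + P))
((-5 + H(2))**2 - 73)**2 = ((-5 + 1/(-1 + 2))**2 - 73)**2 = ((-5 + 1/1)**2 - 73)**2 = ((-5 + 1)**2 - 73)**2 = ((-4)**2 - 73)**2 = (16 - 73)**2 = (-57)**2 = 3249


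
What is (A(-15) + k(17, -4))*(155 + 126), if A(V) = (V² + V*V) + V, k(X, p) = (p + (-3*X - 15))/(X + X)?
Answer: 2068160/17 ≈ 1.2166e+5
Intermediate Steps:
k(X, p) = (-15 + p - 3*X)/(2*X) (k(X, p) = (p + (-15 - 3*X))/((2*X)) = (-15 + p - 3*X)*(1/(2*X)) = (-15 + p - 3*X)/(2*X))
A(V) = V + 2*V² (A(V) = (V² + V²) + V = 2*V² + V = V + 2*V²)
(A(-15) + k(17, -4))*(155 + 126) = (-15*(1 + 2*(-15)) + (½)*(-15 - 4 - 3*17)/17)*(155 + 126) = (-15*(1 - 30) + (½)*(1/17)*(-15 - 4 - 51))*281 = (-15*(-29) + (½)*(1/17)*(-70))*281 = (435 - 35/17)*281 = (7360/17)*281 = 2068160/17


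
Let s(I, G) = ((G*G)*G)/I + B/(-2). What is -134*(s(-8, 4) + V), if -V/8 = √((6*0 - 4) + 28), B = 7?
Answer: 1541 + 2144*√6 ≈ 6792.7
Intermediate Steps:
s(I, G) = -7/2 + G³/I (s(I, G) = ((G*G)*G)/I + 7/(-2) = (G²*G)/I + 7*(-½) = G³/I - 7/2 = -7/2 + G³/I)
V = -16*√6 (V = -8*√((6*0 - 4) + 28) = -8*√((0 - 4) + 28) = -8*√(-4 + 28) = -16*√6 ≈ -39.192)
-134*(s(-8, 4) + V) = -134*((-7/2 + 4³/(-8)) - 16*√6) = -134*((-7/2 + 64*(-⅛)) - 16*√6) = -134*((-7/2 - 8) - 16*√6) = -134*(-23/2 - 16*√6) = 1541 + 2144*√6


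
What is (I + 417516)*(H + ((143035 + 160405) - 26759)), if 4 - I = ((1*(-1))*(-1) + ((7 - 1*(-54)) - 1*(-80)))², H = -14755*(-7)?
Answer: 150981769896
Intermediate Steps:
H = 103285
I = -20160 (I = 4 - ((1*(-1))*(-1) + ((7 - 1*(-54)) - 1*(-80)))² = 4 - (-1*(-1) + ((7 + 54) + 80))² = 4 - (1 + (61 + 80))² = 4 - (1 + 141)² = 4 - 1*142² = 4 - 1*20164 = 4 - 20164 = -20160)
(I + 417516)*(H + ((143035 + 160405) - 26759)) = (-20160 + 417516)*(103285 + ((143035 + 160405) - 26759)) = 397356*(103285 + (303440 - 26759)) = 397356*(103285 + 276681) = 397356*379966 = 150981769896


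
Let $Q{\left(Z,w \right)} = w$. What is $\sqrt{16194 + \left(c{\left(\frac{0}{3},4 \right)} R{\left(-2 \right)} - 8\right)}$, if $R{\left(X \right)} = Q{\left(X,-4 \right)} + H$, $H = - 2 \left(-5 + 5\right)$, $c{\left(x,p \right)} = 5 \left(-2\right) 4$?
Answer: $\sqrt{16346} \approx 127.85$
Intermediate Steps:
$c{\left(x,p \right)} = -40$ ($c{\left(x,p \right)} = \left(-10\right) 4 = -40$)
$H = 0$ ($H = \left(-2\right) 0 = 0$)
$R{\left(X \right)} = -4$ ($R{\left(X \right)} = -4 + 0 = -4$)
$\sqrt{16194 + \left(c{\left(\frac{0}{3},4 \right)} R{\left(-2 \right)} - 8\right)} = \sqrt{16194 - -152} = \sqrt{16194 + \left(160 - 8\right)} = \sqrt{16194 + 152} = \sqrt{16346}$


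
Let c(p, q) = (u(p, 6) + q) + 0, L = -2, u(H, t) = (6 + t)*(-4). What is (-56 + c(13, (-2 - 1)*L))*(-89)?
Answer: 8722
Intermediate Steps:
u(H, t) = -24 - 4*t
c(p, q) = -48 + q (c(p, q) = ((-24 - 4*6) + q) + 0 = ((-24 - 24) + q) + 0 = (-48 + q) + 0 = -48 + q)
(-56 + c(13, (-2 - 1)*L))*(-89) = (-56 + (-48 + (-2 - 1)*(-2)))*(-89) = (-56 + (-48 - 3*(-2)))*(-89) = (-56 + (-48 + 6))*(-89) = (-56 - 42)*(-89) = -98*(-89) = 8722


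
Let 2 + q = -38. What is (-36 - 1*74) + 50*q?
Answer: -2110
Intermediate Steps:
q = -40 (q = -2 - 38 = -40)
(-36 - 1*74) + 50*q = (-36 - 1*74) + 50*(-40) = (-36 - 74) - 2000 = -110 - 2000 = -2110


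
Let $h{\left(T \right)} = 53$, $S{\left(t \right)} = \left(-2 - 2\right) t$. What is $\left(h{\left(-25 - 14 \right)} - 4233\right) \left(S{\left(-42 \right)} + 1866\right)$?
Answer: $-8502120$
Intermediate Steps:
$S{\left(t \right)} = - 4 t$ ($S{\left(t \right)} = \left(-2 - 2\right) t = - 4 t$)
$\left(h{\left(-25 - 14 \right)} - 4233\right) \left(S{\left(-42 \right)} + 1866\right) = \left(53 - 4233\right) \left(\left(-4\right) \left(-42\right) + 1866\right) = - 4180 \left(168 + 1866\right) = \left(-4180\right) 2034 = -8502120$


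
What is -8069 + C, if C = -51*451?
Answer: -31070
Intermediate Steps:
C = -23001
-8069 + C = -8069 - 23001 = -31070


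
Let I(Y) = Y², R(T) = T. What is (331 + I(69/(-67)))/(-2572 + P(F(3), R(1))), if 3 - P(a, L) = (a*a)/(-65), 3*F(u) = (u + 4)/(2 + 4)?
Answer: -31392457200/242868775499 ≈ -0.12926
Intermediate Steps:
F(u) = 2/9 + u/18 (F(u) = ((u + 4)/(2 + 4))/3 = ((4 + u)/6)/3 = ((4 + u)*(⅙))/3 = (⅔ + u/6)/3 = 2/9 + u/18)
P(a, L) = 3 + a²/65 (P(a, L) = 3 - a*a/(-65) = 3 - a²*(-1)/65 = 3 - (-1)*a²/65 = 3 + a²/65)
(331 + I(69/(-67)))/(-2572 + P(F(3), R(1))) = (331 + (69/(-67))²)/(-2572 + (3 + (2/9 + (1/18)*3)²/65)) = (331 + (69*(-1/67))²)/(-2572 + (3 + (2/9 + ⅙)²/65)) = (331 + (-69/67)²)/(-2572 + (3 + (7/18)²/65)) = (331 + 4761/4489)/(-2572 + (3 + (1/65)*(49/324))) = 1490620/(4489*(-2572 + (3 + 49/21060))) = 1490620/(4489*(-2572 + 63229/21060)) = 1490620/(4489*(-54103091/21060)) = (1490620/4489)*(-21060/54103091) = -31392457200/242868775499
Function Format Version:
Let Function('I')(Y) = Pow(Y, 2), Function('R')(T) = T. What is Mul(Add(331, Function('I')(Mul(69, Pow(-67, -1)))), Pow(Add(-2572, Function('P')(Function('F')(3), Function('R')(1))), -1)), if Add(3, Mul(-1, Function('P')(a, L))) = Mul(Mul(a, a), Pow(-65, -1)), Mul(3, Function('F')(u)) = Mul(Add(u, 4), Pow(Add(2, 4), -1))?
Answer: Rational(-31392457200, 242868775499) ≈ -0.12926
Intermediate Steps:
Function('F')(u) = Add(Rational(2, 9), Mul(Rational(1, 18), u)) (Function('F')(u) = Mul(Rational(1, 3), Mul(Add(u, 4), Pow(Add(2, 4), -1))) = Mul(Rational(1, 3), Mul(Add(4, u), Pow(6, -1))) = Mul(Rational(1, 3), Mul(Add(4, u), Rational(1, 6))) = Mul(Rational(1, 3), Add(Rational(2, 3), Mul(Rational(1, 6), u))) = Add(Rational(2, 9), Mul(Rational(1, 18), u)))
Function('P')(a, L) = Add(3, Mul(Rational(1, 65), Pow(a, 2))) (Function('P')(a, L) = Add(3, Mul(-1, Mul(Mul(a, a), Pow(-65, -1)))) = Add(3, Mul(-1, Mul(Pow(a, 2), Rational(-1, 65)))) = Add(3, Mul(-1, Mul(Rational(-1, 65), Pow(a, 2)))) = Add(3, Mul(Rational(1, 65), Pow(a, 2))))
Mul(Add(331, Function('I')(Mul(69, Pow(-67, -1)))), Pow(Add(-2572, Function('P')(Function('F')(3), Function('R')(1))), -1)) = Mul(Add(331, Pow(Mul(69, Pow(-67, -1)), 2)), Pow(Add(-2572, Add(3, Mul(Rational(1, 65), Pow(Add(Rational(2, 9), Mul(Rational(1, 18), 3)), 2)))), -1)) = Mul(Add(331, Pow(Mul(69, Rational(-1, 67)), 2)), Pow(Add(-2572, Add(3, Mul(Rational(1, 65), Pow(Add(Rational(2, 9), Rational(1, 6)), 2)))), -1)) = Mul(Add(331, Pow(Rational(-69, 67), 2)), Pow(Add(-2572, Add(3, Mul(Rational(1, 65), Pow(Rational(7, 18), 2)))), -1)) = Mul(Add(331, Rational(4761, 4489)), Pow(Add(-2572, Add(3, Mul(Rational(1, 65), Rational(49, 324)))), -1)) = Mul(Rational(1490620, 4489), Pow(Add(-2572, Add(3, Rational(49, 21060))), -1)) = Mul(Rational(1490620, 4489), Pow(Add(-2572, Rational(63229, 21060)), -1)) = Mul(Rational(1490620, 4489), Pow(Rational(-54103091, 21060), -1)) = Mul(Rational(1490620, 4489), Rational(-21060, 54103091)) = Rational(-31392457200, 242868775499)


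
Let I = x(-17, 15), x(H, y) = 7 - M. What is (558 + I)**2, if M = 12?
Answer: 305809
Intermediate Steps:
x(H, y) = -5 (x(H, y) = 7 - 1*12 = 7 - 12 = -5)
I = -5
(558 + I)**2 = (558 - 5)**2 = 553**2 = 305809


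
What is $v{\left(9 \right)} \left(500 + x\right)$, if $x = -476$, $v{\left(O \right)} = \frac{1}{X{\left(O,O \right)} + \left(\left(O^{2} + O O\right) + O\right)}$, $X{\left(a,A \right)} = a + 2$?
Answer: $\frac{12}{91} \approx 0.13187$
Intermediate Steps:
$X{\left(a,A \right)} = 2 + a$
$v{\left(O \right)} = \frac{1}{2 + 2 O + 2 O^{2}}$ ($v{\left(O \right)} = \frac{1}{\left(2 + O\right) + \left(\left(O^{2} + O O\right) + O\right)} = \frac{1}{\left(2 + O\right) + \left(\left(O^{2} + O^{2}\right) + O\right)} = \frac{1}{\left(2 + O\right) + \left(2 O^{2} + O\right)} = \frac{1}{\left(2 + O\right) + \left(O + 2 O^{2}\right)} = \frac{1}{2 + 2 O + 2 O^{2}}$)
$v{\left(9 \right)} \left(500 + x\right) = \frac{1}{2 \left(1 + 9 + 9^{2}\right)} \left(500 - 476\right) = \frac{1}{2 \left(1 + 9 + 81\right)} 24 = \frac{1}{2 \cdot 91} \cdot 24 = \frac{1}{2} \cdot \frac{1}{91} \cdot 24 = \frac{1}{182} \cdot 24 = \frac{12}{91}$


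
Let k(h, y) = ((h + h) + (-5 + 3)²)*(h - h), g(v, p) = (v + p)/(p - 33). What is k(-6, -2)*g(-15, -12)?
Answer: 0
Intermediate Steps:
g(v, p) = (p + v)/(-33 + p)
k(h, y) = 0 (k(h, y) = (2*h + (-2)²)*0 = (2*h + 4)*0 = (4 + 2*h)*0 = 0)
k(-6, -2)*g(-15, -12) = 0*((-12 - 15)/(-33 - 12)) = 0*(-27/(-45)) = 0*(-1/45*(-27)) = 0*(⅗) = 0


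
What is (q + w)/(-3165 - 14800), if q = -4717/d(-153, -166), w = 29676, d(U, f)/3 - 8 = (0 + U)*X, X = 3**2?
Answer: -121884049/73782255 ≈ -1.6519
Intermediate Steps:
X = 9
d(U, f) = 24 + 27*U (d(U, f) = 24 + 3*((0 + U)*9) = 24 + 3*(U*9) = 24 + 3*(9*U) = 24 + 27*U)
q = 4717/4107 (q = -4717/(24 + 27*(-153)) = -4717/(24 - 4131) = -4717/(-4107) = -4717*(-1/4107) = 4717/4107 ≈ 1.1485)
(q + w)/(-3165 - 14800) = (4717/4107 + 29676)/(-3165 - 14800) = (121884049/4107)/(-17965) = (121884049/4107)*(-1/17965) = -121884049/73782255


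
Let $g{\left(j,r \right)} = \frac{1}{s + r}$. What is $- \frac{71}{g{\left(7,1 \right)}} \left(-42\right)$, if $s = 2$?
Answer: $8946$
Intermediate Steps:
$g{\left(j,r \right)} = \frac{1}{2 + r}$
$- \frac{71}{g{\left(7,1 \right)}} \left(-42\right) = - \frac{71}{\frac{1}{2 + 1}} \left(-42\right) = - \frac{71}{\frac{1}{3}} \left(-42\right) = - 71 \frac{1}{\frac{1}{3}} \left(-42\right) = \left(-71\right) 3 \left(-42\right) = \left(-213\right) \left(-42\right) = 8946$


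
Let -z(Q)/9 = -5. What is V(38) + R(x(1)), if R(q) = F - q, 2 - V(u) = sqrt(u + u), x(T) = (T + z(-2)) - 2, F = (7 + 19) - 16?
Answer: -32 - 2*sqrt(19) ≈ -40.718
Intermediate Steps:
z(Q) = 45 (z(Q) = -9*(-5) = 45)
F = 10 (F = 26 - 16 = 10)
x(T) = 43 + T (x(T) = (T + 45) - 2 = (45 + T) - 2 = 43 + T)
V(u) = 2 - sqrt(2)*sqrt(u) (V(u) = 2 - sqrt(u + u) = 2 - sqrt(2*u) = 2 - sqrt(2)*sqrt(u))
R(q) = 10 - q
V(38) + R(x(1)) = (2 - sqrt(2)*sqrt(38)) + (10 - (43 + 1)) = (2 - 2*sqrt(19)) + (10 - 1*44) = (2 - 2*sqrt(19)) + (10 - 44) = (2 - 2*sqrt(19)) - 34 = -32 - 2*sqrt(19)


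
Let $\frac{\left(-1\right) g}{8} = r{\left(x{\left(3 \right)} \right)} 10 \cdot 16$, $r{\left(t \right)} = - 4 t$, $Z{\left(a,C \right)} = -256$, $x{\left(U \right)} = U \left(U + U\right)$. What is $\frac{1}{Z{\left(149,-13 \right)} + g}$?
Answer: $\frac{1}{91904} \approx 1.0881 \cdot 10^{-5}$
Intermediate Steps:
$x{\left(U \right)} = 2 U^{2}$ ($x{\left(U \right)} = U 2 U = 2 U^{2}$)
$g = 92160$ ($g = - 8 - 4 \cdot 2 \cdot 3^{2} \cdot 10 \cdot 16 = - 8 - 4 \cdot 2 \cdot 9 \cdot 160 = - 8 \left(-4\right) 18 \cdot 160 = - 8 \left(\left(-72\right) 160\right) = \left(-8\right) \left(-11520\right) = 92160$)
$\frac{1}{Z{\left(149,-13 \right)} + g} = \frac{1}{-256 + 92160} = \frac{1}{91904}$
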